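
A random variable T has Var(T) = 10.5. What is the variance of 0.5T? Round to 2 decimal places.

Var(0.5T) = (0.5)²·Var(T) = 0.25·10.5 = 2.625

2.63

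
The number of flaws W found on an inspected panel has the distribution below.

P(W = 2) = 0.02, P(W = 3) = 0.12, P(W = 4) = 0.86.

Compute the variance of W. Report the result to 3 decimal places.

0.174

E[W] = (2)(0.02) + (3)(0.12) + (4)(0.86) = 3.84
E[W²] = (2)²(0.02) + (3)²(0.12) + (4)²(0.86) = 14.92
var(W) = E[W²] − (E[W])² = 14.92 − (3.84)² = 0.1744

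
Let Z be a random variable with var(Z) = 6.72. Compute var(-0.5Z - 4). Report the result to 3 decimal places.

1.680

var(-0.5Z - 4) = (-0.5)²·var(Z) = 0.25·6.72 = 1.68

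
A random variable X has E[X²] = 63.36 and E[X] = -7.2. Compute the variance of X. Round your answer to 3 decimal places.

11.520

var(X) = 63.36 − (-7.2)² = 11.52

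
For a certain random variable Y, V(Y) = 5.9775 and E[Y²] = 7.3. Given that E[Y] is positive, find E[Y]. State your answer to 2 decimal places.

1.15

(E[Y])² = E[Y²] − V(Y) = 7.3 − 5.9775 = 1.3225
E[Y] = √1.3225 = 1.15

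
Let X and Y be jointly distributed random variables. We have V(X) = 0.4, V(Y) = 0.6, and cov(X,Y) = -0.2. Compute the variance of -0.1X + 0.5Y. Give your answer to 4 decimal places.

V(-0.1X + 0.5Y) = (-0.1)²·V(X) + (0.5)²·V(Y) + 2·(-0.1)·(0.5)·cov(X,Y)
= 0.01·0.4 + 0.25·0.6 + -0.1·-0.2 = 0.174

0.1740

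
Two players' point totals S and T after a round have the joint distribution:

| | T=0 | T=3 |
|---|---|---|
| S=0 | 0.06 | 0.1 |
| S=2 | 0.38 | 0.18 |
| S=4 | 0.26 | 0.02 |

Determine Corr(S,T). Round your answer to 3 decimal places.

E[S] = 2.24,  E[T] = 0.9
E[ST] = 1.32
Cov(S,T) = E[ST] − E[S]E[T] = 1.32 − (2.24)(0.9) = -0.696
V(S) = 1.7024,  V(T) = 1.89
ρ = -0.696 / √(1.7024·1.89) ≈ -0.388

-0.388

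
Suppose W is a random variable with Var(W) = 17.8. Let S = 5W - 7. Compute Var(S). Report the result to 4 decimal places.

445.0000

Var(5W - 7) = (5)²·Var(W) = 25·17.8 = 445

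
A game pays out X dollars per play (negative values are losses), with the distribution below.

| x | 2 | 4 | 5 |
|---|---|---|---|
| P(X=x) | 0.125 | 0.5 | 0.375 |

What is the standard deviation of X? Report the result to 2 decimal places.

0.93

E[X] = (2)(0.125) + (4)(0.5) + (5)(0.375) = 4.125
E[X²] = (2)²(0.125) + (4)²(0.5) + (5)²(0.375) = 17.875
Var(X) = E[X²] − (E[X])² = 17.875 − (4.125)² = 0.859375
sd(X) = √0.859375 ≈ 0.93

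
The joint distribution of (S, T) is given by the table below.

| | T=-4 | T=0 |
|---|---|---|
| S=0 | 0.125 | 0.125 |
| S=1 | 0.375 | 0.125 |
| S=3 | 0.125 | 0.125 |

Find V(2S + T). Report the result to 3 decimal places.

E[S] = 1.25,  E[T] = -2.5,  E[ST] = -3
V(S) = 2.75 − (1.25)² = 1.1875;  V(T) = 10 − (-2.5)² = 3.75
Cov(S,T) = -3 − (1.25)(-2.5) = 0.125
V(2S + T) = (2)²·1.1875 + (1)²·3.75 + 2·(2)·(1)·0.125 = 9

9.000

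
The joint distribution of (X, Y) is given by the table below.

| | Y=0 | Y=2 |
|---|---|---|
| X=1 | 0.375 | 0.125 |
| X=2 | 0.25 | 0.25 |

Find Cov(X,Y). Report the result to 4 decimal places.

0.1250

E[X] = 1.5,  E[Y] = 0.75
E[XY] = 1.25
Cov(X,Y) = E[XY] − E[X]E[Y] = 1.25 − (1.5)(0.75) = 0.125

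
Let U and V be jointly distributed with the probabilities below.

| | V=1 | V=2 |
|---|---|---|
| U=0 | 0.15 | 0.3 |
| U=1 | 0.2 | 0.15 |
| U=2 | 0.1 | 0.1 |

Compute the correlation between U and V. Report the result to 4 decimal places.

E[U] = 0.75,  E[V] = 1.55
E[UV] = 1.1
Cov(U,V) = E[UV] − E[U]E[V] = 1.1 − (0.75)(1.55) = -0.0625
Var(U) = 0.5875,  Var(V) = 0.2475
ρ = -0.0625 / √(0.5875·0.2475) ≈ -0.1639

-0.1639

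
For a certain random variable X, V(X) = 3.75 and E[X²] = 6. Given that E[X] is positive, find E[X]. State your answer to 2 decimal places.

(E[X])² = E[X²] − V(X) = 6 − 3.75 = 2.25
E[X] = √2.25 = 1.5

1.50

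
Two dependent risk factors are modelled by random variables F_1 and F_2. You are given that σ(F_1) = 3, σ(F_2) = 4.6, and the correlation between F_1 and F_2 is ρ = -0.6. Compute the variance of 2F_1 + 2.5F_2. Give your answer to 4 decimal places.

V(F_1) = (3)² = 9;  V(F_2) = (4.6)² = 21.16
Cov(F_1,F_2) = ρ·σ(F_1)·σ(F_2) = -0.6·3·4.6 = -8.28
V(2F_1 + 2.5F_2) = (2)²·V(F_1) + (2.5)²·V(F_2) + 2·(2)·(2.5)·Cov(F_1,F_2)
= 4·9 + 6.25·21.16 + 10·-8.28 = 85.45

85.4500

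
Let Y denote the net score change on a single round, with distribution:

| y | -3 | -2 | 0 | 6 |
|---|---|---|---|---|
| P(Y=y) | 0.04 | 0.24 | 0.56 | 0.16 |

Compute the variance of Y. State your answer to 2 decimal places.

E[Y] = (-3)(0.04) + (-2)(0.24) + (0)(0.56) + (6)(0.16) = 0.36
E[Y²] = (-3)²(0.04) + (-2)²(0.24) + (0)²(0.56) + (6)²(0.16) = 7.08
Var(Y) = E[Y²] − (E[Y])² = 7.08 − (0.36)² = 6.9504

6.95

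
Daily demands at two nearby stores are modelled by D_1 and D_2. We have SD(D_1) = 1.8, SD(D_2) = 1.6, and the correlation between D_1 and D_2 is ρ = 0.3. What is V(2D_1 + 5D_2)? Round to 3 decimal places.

94.240

V(D_1) = (1.8)² = 3.24;  V(D_2) = (1.6)² = 2.56
Cov(D_1,D_2) = ρ·SD(D_1)·SD(D_2) = 0.3·1.8·1.6 = 0.864
V(2D_1 + 5D_2) = (2)²·V(D_1) + (5)²·V(D_2) + 2·(2)·(5)·Cov(D_1,D_2)
= 4·3.24 + 25·2.56 + 20·0.864 = 94.24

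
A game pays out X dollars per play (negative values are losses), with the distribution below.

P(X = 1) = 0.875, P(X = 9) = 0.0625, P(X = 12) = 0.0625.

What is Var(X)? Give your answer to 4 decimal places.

10.1523

E[X] = (1)(0.875) + (9)(0.0625) + (12)(0.0625) = 2.1875
E[X²] = (1)²(0.875) + (9)²(0.0625) + (12)²(0.0625) = 14.9375
Var(X) = E[X²] − (E[X])² = 14.9375 − (2.1875)² = 10.15234375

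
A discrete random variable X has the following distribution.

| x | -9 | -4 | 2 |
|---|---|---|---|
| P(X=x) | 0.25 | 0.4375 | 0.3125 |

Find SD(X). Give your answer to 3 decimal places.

E[X] = (-9)(0.25) + (-4)(0.4375) + (2)(0.3125) = -3.375
E[X²] = (-9)²(0.25) + (-4)²(0.4375) + (2)²(0.3125) = 28.5
Var(X) = E[X²] − (E[X])² = 28.5 − (-3.375)² = 17.109375
SD(X) = √17.109375 ≈ 4.136

4.136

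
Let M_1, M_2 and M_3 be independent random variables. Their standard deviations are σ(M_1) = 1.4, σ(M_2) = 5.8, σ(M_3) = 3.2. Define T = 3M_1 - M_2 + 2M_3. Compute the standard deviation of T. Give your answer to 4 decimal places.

9.6042

Var(M_1) = 1.96, Var(M_2) = 33.64, Var(M_3) = 10.24
By independence, Var(T) = (3)²Var(M_1) + (-1)²Var(M_2) + (2)²Var(M_3)
= (3)²·1.96 + (-1)²·33.64 + (2)²·10.24 = 92.24
σ(T) = √92.24 ≈ 9.6042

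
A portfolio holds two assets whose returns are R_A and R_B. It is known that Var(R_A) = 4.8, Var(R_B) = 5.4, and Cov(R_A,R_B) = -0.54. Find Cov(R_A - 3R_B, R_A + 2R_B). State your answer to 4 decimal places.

Cov(R_A - 3R_B, R_A + 2R_B) = (1)(1)Var(R_A) + (-3)(2)Var(R_B) + [(1)(2) + (-3)(1)]Cov(R_A,R_B)
= 1·4.8 + -6·5.4 + -1·-0.54 = -27.06

-27.0600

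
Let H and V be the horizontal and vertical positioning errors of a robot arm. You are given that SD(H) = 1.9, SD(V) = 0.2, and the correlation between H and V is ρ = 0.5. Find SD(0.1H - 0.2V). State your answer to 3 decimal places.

var(H) = (1.9)² = 3.61;  var(V) = (0.2)² = 0.04
Cov(H,V) = ρ·SD(H)·SD(V) = 0.5·1.9·0.2 = 0.19
var(0.1H - 0.2V) = (0.1)²·var(H) + (-0.2)²·var(V) + 2·(0.1)·(-0.2)·Cov(H,V)
= 0.01·3.61 + 0.04·0.04 + -0.04·0.19 = 0.0301
SD(0.1H - 0.2V) = √0.0301 ≈ 0.173

0.173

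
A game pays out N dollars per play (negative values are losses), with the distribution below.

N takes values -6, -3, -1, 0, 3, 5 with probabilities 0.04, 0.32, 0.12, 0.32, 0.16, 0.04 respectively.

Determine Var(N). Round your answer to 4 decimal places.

6.4704

E[N] = (-6)(0.04) + (-3)(0.32) + (-1)(0.12) + (0)(0.32) + (3)(0.16) + (5)(0.04) = -0.64
E[N²] = (-6)²(0.04) + (-3)²(0.32) + (-1)²(0.12) + (0)²(0.32) + (3)²(0.16) + (5)²(0.04) = 6.88
Var(N) = E[N²] − (E[N])² = 6.88 − (-0.64)² = 6.4704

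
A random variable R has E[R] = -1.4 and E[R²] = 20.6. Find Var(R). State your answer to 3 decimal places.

18.640

Var(R) = 20.6 − (-1.4)² = 18.64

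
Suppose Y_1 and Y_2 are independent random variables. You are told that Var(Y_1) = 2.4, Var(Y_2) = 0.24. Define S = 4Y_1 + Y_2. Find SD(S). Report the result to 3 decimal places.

By independence, Var(S) = (4)²Var(Y_1) + (1)²Var(Y_2)
= (4)²·2.4 + (1)²·0.24 = 38.64
SD(S) = √38.64 ≈ 6.216

6.216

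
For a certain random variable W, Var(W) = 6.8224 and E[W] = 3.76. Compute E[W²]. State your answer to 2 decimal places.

20.96

E[W²] = Var(W) + (E[W])² = 6.8224 + (3.76)² = 20.96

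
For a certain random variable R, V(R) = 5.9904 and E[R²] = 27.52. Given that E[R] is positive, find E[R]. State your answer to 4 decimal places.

4.6400

(E[R])² = E[R²] − V(R) = 27.52 − 5.9904 = 21.5296
E[R] = √21.5296 = 4.64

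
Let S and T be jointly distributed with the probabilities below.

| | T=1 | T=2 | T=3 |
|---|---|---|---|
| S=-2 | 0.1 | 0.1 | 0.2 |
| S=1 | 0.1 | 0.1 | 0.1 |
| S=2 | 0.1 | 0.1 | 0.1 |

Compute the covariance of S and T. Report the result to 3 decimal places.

E[S] = 0.1,  E[T] = 2.1
E[ST] = 0
Cov(S,T) = E[ST] − E[S]E[T] = 0 − (0.1)(2.1) = -0.21

-0.210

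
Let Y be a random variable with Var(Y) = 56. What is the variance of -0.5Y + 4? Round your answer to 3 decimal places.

14.000

Var(-0.5Y + 4) = (-0.5)²·Var(Y) = 0.25·56 = 14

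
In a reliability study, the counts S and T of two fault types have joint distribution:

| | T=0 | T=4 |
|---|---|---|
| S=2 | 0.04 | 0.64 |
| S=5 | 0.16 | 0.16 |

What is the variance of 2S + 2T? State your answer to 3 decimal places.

E[S] = 2.96,  E[T] = 3.2,  E[ST] = 8.32
V(S) = 10.72 − (2.96)² = 1.9584;  V(T) = 12.8 − (3.2)² = 2.56
Cov(S,T) = 8.32 − (2.96)(3.2) = -1.152
V(2S + 2T) = (2)²·1.9584 + (2)²·2.56 + 2·(2)·(2)·-1.152 = 8.8576

8.858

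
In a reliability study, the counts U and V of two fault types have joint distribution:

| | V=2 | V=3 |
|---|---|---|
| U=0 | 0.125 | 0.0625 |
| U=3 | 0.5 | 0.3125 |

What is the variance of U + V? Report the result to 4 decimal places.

1.6523

E[U] = 2.4375,  E[V] = 2.375,  E[UV] = 5.8125
Var(U) = 7.3125 − (2.4375)² = 1.37109375;  Var(V) = 5.875 − (2.375)² = 0.234375
cov(U,V) = 5.8125 − (2.4375)(2.375) = 0.0234375
Var(U + V) = (1)²·1.37109375 + (1)²·0.234375 + 2·(1)·(1)·0.0234375 = 1.65234375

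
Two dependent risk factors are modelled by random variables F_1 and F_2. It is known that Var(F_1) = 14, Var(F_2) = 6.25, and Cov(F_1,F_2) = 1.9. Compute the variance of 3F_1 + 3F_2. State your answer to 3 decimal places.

Var(3F_1 + 3F_2) = (3)²·Var(F_1) + (3)²·Var(F_2) + 2·(3)·(3)·Cov(F_1,F_2)
= 9·14 + 9·6.25 + 18·1.9 = 216.45

216.450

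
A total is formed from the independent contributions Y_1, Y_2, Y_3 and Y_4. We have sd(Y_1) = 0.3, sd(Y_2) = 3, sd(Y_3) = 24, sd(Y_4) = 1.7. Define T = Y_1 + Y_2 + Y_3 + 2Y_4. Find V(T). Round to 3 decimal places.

V(Y_1) = 0.09, V(Y_2) = 9, V(Y_3) = 576, V(Y_4) = 2.89
By independence, V(T) = (1)²V(Y_1) + (1)²V(Y_2) + (1)²V(Y_3) + (2)²V(Y_4)
= (1)²·0.09 + (1)²·9 + (1)²·576 + (2)²·2.89 = 596.65

596.650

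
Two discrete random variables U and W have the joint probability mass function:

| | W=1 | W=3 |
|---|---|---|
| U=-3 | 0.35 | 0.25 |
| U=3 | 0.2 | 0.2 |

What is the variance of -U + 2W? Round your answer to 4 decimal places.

11.6400

E[U] = -0.6,  E[W] = 1.9,  E[UW] = -0.9
var(U) = 9 − (-0.6)² = 8.64;  var(W) = 4.6 − (1.9)² = 0.99
Cov(U,W) = -0.9 − (-0.6)(1.9) = 0.24
var(-U + 2W) = (-1)²·8.64 + (2)²·0.99 + 2·(-1)·(2)·0.24 = 11.64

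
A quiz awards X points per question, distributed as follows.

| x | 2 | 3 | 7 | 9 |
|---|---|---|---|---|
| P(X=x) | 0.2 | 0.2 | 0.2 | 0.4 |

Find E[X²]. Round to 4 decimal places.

44.8000

E[X²] = (2)²(0.2) + (3)²(0.2) + (7)²(0.2) + (9)²(0.4) = 44.8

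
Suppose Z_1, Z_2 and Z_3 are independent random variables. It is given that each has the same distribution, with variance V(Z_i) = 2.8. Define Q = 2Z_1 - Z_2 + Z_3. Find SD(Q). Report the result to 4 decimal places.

By independence, V(Q) = (2)²V(Z_1) + (-1)²V(Z_2) + (1)²V(Z_3)
= (2)²·2.8 + (-1)²·2.8 + (1)²·2.8 = 16.8
SD(Q) = √16.8 ≈ 4.0988

4.0988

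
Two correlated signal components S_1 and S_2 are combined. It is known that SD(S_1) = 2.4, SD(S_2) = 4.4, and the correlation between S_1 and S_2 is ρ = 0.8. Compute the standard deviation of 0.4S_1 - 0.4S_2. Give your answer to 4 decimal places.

V(S_1) = (2.4)² = 5.76;  V(S_2) = (4.4)² = 19.36
Cov(S_1,S_2) = ρ·SD(S_1)·SD(S_2) = 0.8·2.4·4.4 = 8.448
V(0.4S_1 - 0.4S_2) = (0.4)²·V(S_1) + (-0.4)²·V(S_2) + 2·(0.4)·(-0.4)·Cov(S_1,S_2)
= 0.16·5.76 + 0.16·19.36 + -0.32·8.448 = 1.31584
SD(0.4S_1 - 0.4S_2) = √1.31584 ≈ 1.1471

1.1471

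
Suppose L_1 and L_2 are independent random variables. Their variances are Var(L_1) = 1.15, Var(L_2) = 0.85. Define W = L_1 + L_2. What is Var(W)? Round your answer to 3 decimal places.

By independence, Var(W) = (1)²Var(L_1) + (1)²Var(L_2)
= (1)²·1.15 + (1)²·0.85 = 2

2.000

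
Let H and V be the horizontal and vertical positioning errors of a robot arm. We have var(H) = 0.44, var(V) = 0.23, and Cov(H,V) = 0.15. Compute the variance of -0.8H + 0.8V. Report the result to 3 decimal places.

0.237

var(-0.8H + 0.8V) = (-0.8)²·var(H) + (0.8)²·var(V) + 2·(-0.8)·(0.8)·Cov(H,V)
= 0.64·0.44 + 0.64·0.23 + -1.28·0.15 = 0.2368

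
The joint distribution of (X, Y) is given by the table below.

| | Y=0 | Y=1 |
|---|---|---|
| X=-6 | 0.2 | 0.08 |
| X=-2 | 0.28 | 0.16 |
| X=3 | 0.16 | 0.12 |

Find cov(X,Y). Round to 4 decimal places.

E[X] = -1.72,  E[Y] = 0.36
E[XY] = -0.44
cov(X,Y) = E[XY] − E[X]E[Y] = -0.44 − (-1.72)(0.36) = 0.1792

0.1792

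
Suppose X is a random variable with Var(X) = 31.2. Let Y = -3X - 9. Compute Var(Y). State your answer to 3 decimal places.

Var(-3X - 9) = (-3)²·Var(X) = 9·31.2 = 280.8

280.800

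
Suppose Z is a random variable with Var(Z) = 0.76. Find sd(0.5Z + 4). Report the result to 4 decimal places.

0.4359

Var(0.5Z + 4) = (0.5)²·0.76 = 0.19
sd(0.5Z + 4) = √0.19 ≈ 0.4359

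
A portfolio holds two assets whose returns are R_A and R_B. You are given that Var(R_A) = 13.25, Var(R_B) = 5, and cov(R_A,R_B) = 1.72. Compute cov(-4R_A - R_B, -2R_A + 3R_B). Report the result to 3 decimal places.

cov(-4R_A - R_B, -2R_A + 3R_B) = (-4)(-2)Var(R_A) + (-1)(3)Var(R_B) + [(-4)(3) + (-1)(-2)]cov(R_A,R_B)
= 8·13.25 + -3·5 + -10·1.72 = 73.8

73.800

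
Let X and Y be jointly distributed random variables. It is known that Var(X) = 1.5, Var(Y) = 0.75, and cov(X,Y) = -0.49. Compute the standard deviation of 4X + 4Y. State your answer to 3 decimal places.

4.508

Var(4X + 4Y) = (4)²·Var(X) + (4)²·Var(Y) + 2·(4)·(4)·cov(X,Y)
= 16·1.5 + 16·0.75 + 32·-0.49 = 20.32
SD(4X + 4Y) = √20.32 ≈ 4.508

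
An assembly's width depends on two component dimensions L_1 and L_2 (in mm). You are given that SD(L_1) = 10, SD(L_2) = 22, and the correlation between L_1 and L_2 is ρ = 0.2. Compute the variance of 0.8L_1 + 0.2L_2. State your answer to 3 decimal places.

var(L_1) = (10)² = 100;  var(L_2) = (22)² = 484
cov(L_1,L_2) = ρ·SD(L_1)·SD(L_2) = 0.2·10·22 = 44
var(0.8L_1 + 0.2L_2) = (0.8)²·var(L_1) + (0.2)²·var(L_2) + 2·(0.8)·(0.2)·cov(L_1,L_2)
= 0.64·100 + 0.04·484 + 0.32·44 = 97.44

97.440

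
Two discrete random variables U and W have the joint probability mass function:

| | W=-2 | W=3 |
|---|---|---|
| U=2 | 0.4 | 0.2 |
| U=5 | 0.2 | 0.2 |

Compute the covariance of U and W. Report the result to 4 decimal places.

E[U] = 3.2,  E[W] = 0
E[UW] = 0.6
cov(U,W) = E[UW] − E[U]E[W] = 0.6 − (3.2)(0) = 0.6

0.6000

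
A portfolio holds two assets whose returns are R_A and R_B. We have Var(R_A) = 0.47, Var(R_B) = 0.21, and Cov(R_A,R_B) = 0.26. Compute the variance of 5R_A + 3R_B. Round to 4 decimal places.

21.4400

Var(5R_A + 3R_B) = (5)²·Var(R_A) + (3)²·Var(R_B) + 2·(5)·(3)·Cov(R_A,R_B)
= 25·0.47 + 9·0.21 + 30·0.26 = 21.44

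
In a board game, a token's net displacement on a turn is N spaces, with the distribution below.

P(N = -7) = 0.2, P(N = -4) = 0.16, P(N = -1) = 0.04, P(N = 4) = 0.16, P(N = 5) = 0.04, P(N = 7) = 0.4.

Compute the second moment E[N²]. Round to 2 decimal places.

35.56

E[N²] = (-7)²(0.2) + (-4)²(0.16) + (-1)²(0.04) + (4)²(0.16) + (5)²(0.04) + (7)²(0.4) = 35.56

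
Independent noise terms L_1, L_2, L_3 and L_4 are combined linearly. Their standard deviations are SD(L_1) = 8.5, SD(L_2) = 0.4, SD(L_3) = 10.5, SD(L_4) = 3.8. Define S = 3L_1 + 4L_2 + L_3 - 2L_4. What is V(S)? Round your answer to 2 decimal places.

V(L_1) = 72.25, V(L_2) = 0.16, V(L_3) = 110.25, V(L_4) = 14.44
By independence, V(S) = (3)²V(L_1) + (4)²V(L_2) + (1)²V(L_3) + (-2)²V(L_4)
= (3)²·72.25 + (4)²·0.16 + (1)²·110.25 + (-2)²·14.44 = 820.82

820.82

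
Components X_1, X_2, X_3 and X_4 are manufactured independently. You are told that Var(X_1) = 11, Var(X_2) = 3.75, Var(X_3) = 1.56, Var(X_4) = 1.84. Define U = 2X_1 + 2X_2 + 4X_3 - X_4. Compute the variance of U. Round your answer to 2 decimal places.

By independence, Var(U) = (2)²Var(X_1) + (2)²Var(X_2) + (4)²Var(X_3) + (-1)²Var(X_4)
= (2)²·11 + (2)²·3.75 + (4)²·1.56 + (-1)²·1.84 = 85.8

85.80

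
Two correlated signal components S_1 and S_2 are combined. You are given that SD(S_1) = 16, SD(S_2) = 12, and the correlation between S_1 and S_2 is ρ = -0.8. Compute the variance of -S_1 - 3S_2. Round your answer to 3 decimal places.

V(S_1) = (16)² = 256;  V(S_2) = (12)² = 144
cov(S_1,S_2) = ρ·SD(S_1)·SD(S_2) = -0.8·16·12 = -153.6
V(-S_1 - 3S_2) = (-1)²·V(S_1) + (-3)²·V(S_2) + 2·(-1)·(-3)·cov(S_1,S_2)
= 1·256 + 9·144 + 6·-153.6 = 630.4

630.400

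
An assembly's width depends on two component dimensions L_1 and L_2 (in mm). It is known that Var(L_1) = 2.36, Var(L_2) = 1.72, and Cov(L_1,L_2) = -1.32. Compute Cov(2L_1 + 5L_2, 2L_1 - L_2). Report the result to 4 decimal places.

Cov(2L_1 + 5L_2, 2L_1 - L_2) = (2)(2)Var(L_1) + (5)(-1)Var(L_2) + [(2)(-1) + (5)(2)]Cov(L_1,L_2)
= 4·2.36 + -5·1.72 + 8·-1.32 = -9.72

-9.7200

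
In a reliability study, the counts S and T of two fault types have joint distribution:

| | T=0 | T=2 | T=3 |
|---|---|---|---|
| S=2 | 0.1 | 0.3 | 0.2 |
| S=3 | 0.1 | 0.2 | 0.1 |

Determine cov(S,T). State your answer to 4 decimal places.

E[S] = 2.4,  E[T] = 1.9
E[ST] = 4.5
cov(S,T) = E[ST] − E[S]E[T] = 4.5 − (2.4)(1.9) = -0.06

-0.0600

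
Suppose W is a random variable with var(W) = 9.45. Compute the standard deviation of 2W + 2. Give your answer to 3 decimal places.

var(2W + 2) = (2)²·9.45 = 37.8
SD(2W + 2) = √37.8 ≈ 6.148

6.148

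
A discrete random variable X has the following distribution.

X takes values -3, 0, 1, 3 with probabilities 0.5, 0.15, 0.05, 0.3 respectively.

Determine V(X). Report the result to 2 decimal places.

E[X] = (-3)(0.5) + (0)(0.15) + (1)(0.05) + (3)(0.3) = -0.55
E[X²] = (-3)²(0.5) + (0)²(0.15) + (1)²(0.05) + (3)²(0.3) = 7.25
V(X) = E[X²] − (E[X])² = 7.25 − (-0.55)² = 6.9475

6.95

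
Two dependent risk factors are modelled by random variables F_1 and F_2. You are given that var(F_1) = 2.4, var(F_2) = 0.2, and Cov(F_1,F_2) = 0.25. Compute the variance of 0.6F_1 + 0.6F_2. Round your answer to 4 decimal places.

1.1160

var(0.6F_1 + 0.6F_2) = (0.6)²·var(F_1) + (0.6)²·var(F_2) + 2·(0.6)·(0.6)·Cov(F_1,F_2)
= 0.36·2.4 + 0.36·0.2 + 0.72·0.25 = 1.116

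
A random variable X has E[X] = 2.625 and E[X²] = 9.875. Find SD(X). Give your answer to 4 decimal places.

1.7275

V(X) = 9.875 − (2.625)² = 2.984375
SD(X) = √2.984375 ≈ 1.7275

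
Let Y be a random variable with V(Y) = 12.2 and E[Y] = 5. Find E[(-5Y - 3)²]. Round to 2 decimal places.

1089.00

E[-5Y - 3] = -5·5 − 3 = -28
V(-5Y - 3) = (-5)²·12.2 = 305
E[(-5Y - 3)²] = V((-5Y - 3)) + (E[(-5Y - 3)])² = 305 + (-28)² = 1089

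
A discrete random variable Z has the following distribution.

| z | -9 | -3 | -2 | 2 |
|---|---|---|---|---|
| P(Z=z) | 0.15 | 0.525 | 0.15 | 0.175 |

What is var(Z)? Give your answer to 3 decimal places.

E[Z] = (-9)(0.15) + (-3)(0.525) + (-2)(0.15) + (2)(0.175) = -2.875
E[Z²] = (-9)²(0.15) + (-3)²(0.525) + (-2)²(0.15) + (2)²(0.175) = 18.175
var(Z) = E[Z²] − (E[Z])² = 18.175 − (-2.875)² = 9.909375

9.909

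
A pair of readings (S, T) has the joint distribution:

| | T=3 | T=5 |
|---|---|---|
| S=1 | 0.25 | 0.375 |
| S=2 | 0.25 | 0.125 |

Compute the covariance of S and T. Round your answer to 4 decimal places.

-0.1250

E[S] = 1.375,  E[T] = 4
E[ST] = 5.375
Cov(S,T) = E[ST] − E[S]E[T] = 5.375 − (1.375)(4) = -0.125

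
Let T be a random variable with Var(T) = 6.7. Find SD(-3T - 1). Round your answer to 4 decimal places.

Var(-3T - 1) = (-3)²·6.7 = 60.3
SD(-3T - 1) = √60.3 ≈ 7.7653

7.7653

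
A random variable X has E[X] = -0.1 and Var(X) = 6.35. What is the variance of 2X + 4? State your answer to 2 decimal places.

25.40

Var(2X + 4) = (2)²·Var(X) = 4·6.35 = 25.4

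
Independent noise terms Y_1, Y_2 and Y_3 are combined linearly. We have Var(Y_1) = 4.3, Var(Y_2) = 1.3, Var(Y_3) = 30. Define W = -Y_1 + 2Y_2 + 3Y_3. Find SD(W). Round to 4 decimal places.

16.7183

By independence, Var(W) = (-1)²Var(Y_1) + (2)²Var(Y_2) + (3)²Var(Y_3)
= (-1)²·4.3 + (2)²·1.3 + (3)²·30 = 279.5
SD(W) = √279.5 ≈ 16.7183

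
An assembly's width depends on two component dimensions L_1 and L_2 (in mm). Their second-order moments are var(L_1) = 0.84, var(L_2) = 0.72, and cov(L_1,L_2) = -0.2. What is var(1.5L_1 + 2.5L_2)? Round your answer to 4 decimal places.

4.8900

var(1.5L_1 + 2.5L_2) = (1.5)²·var(L_1) + (2.5)²·var(L_2) + 2·(1.5)·(2.5)·cov(L_1,L_2)
= 2.25·0.84 + 6.25·0.72 + 7.5·-0.2 = 4.89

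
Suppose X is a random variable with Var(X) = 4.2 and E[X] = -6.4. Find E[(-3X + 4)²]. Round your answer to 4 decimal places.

576.0400

E[-3X + 4] = -3·-6.4 + 4 = 23.2
Var(-3X + 4) = (-3)²·4.2 = 37.8
E[(-3X + 4)²] = Var((-3X + 4)) + (E[(-3X + 4)])² = 37.8 + (23.2)² = 576.04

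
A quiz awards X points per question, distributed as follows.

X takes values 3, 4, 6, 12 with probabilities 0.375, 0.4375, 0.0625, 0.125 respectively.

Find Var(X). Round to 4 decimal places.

E[X] = (3)(0.375) + (4)(0.4375) + (6)(0.0625) + (12)(0.125) = 4.75
E[X²] = (3)²(0.375) + (4)²(0.4375) + (6)²(0.0625) + (12)²(0.125) = 30.625
Var(X) = E[X²] − (E[X])² = 30.625 − (4.75)² = 8.0625

8.0625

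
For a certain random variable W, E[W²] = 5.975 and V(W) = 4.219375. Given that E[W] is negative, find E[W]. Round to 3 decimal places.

-1.325

(E[W])² = E[W²] − V(W) = 5.975 − 4.219375 = 1.755625
E[W] = −√1.755625 = -1.325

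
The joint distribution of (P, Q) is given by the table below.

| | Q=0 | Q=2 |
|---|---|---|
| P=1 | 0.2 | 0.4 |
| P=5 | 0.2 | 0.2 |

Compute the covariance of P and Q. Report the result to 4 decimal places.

-0.3200

E[P] = 2.6,  E[Q] = 1.2
E[PQ] = 2.8
cov(P,Q) = E[PQ] − E[P]E[Q] = 2.8 − (2.6)(1.2) = -0.32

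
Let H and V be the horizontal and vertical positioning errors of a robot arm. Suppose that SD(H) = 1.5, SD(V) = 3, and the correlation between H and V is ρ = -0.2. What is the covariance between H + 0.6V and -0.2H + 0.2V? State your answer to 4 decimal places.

0.5580

Var(H) = (1.5)² = 2.25;  Var(V) = (3)² = 9
Cov(H,V) = ρ·SD(H)·SD(V) = -0.2·1.5·3 = -0.9
Cov(H + 0.6V, -0.2H + 0.2V) = (1)(-0.2)Var(H) + (0.6)(0.2)Var(V) + [(1)(0.2) + (0.6)(-0.2)]Cov(H,V)
= -0.2·2.25 + 0.12·9 + 0.08·-0.9 = 0.558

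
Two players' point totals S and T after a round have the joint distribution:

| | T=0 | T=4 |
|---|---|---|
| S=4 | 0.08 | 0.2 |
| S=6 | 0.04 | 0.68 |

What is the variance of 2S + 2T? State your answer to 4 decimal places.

E[S] = 5.44,  E[T] = 3.52,  E[ST] = 19.52
V(S) = 30.4 − (5.44)² = 0.8064;  V(T) = 14.08 − (3.52)² = 1.6896
Cov(S,T) = 19.52 − (5.44)(3.52) = 0.3712
V(2S + 2T) = (2)²·0.8064 + (2)²·1.6896 + 2·(2)·(2)·0.3712 = 12.9536

12.9536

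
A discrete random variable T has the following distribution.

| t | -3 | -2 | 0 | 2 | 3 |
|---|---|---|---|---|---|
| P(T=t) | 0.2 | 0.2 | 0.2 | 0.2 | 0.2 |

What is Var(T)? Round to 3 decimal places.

E[T] = (-3)(0.2) + (-2)(0.2) + (0)(0.2) + (2)(0.2) + (3)(0.2) = 0
E[T²] = (-3)²(0.2) + (-2)²(0.2) + (0)²(0.2) + (2)²(0.2) + (3)²(0.2) = 5.2
Var(T) = E[T²] − (E[T])² = 5.2 − (0)² = 5.2

5.200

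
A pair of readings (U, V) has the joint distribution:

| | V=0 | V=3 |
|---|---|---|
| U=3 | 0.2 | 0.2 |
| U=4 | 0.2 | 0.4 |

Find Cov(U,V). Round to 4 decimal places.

E[U] = 3.6,  E[V] = 1.8
E[UV] = 6.6
Cov(U,V) = E[UV] − E[U]E[V] = 6.6 − (3.6)(1.8) = 0.12

0.1200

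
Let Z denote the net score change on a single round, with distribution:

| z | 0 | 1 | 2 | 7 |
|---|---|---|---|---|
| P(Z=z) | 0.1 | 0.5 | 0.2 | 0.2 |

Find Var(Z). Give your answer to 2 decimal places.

5.81

E[Z] = (0)(0.1) + (1)(0.5) + (2)(0.2) + (7)(0.2) = 2.3
E[Z²] = (0)²(0.1) + (1)²(0.5) + (2)²(0.2) + (7)²(0.2) = 11.1
Var(Z) = E[Z²] − (E[Z])² = 11.1 − (2.3)² = 5.81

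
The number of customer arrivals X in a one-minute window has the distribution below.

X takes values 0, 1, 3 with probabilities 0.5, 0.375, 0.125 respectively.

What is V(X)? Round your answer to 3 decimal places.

E[X] = (0)(0.5) + (1)(0.375) + (3)(0.125) = 0.75
E[X²] = (0)²(0.5) + (1)²(0.375) + (3)²(0.125) = 1.5
V(X) = E[X²] − (E[X])² = 1.5 − (0.75)² = 0.9375

0.938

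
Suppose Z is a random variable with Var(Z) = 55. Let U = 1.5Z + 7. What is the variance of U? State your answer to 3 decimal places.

123.750

Var(1.5Z + 7) = (1.5)²·Var(Z) = 2.25·55 = 123.75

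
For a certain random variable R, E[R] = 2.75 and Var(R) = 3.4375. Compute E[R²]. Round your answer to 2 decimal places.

11.00

E[R²] = Var(R) + (E[R])² = 3.4375 + (2.75)² = 11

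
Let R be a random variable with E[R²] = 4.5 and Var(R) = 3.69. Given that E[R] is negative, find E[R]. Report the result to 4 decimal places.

(E[R])² = E[R²] − Var(R) = 4.5 − 3.69 = 0.81
E[R] = −√0.81 = -0.9

-0.9000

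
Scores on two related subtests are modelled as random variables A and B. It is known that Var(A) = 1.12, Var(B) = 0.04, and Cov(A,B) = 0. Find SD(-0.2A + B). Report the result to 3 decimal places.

0.291

Var(-0.2A + B) = (-0.2)²·Var(A) + (1)²·Var(B) + 2·(-0.2)·(1)·Cov(A,B)
= 0.04·1.12 + 1·0.04 + -0.4·0 = 0.0848
SD(-0.2A + B) = √0.0848 ≈ 0.291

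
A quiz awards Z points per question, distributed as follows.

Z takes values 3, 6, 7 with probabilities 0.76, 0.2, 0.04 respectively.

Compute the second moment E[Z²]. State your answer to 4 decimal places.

E[Z²] = (3)²(0.76) + (6)²(0.2) + (7)²(0.04) = 16

16.0000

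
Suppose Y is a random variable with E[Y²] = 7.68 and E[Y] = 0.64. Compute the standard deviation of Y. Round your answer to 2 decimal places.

Var(Y) = 7.68 − (0.64)² = 7.2704
sd(Y) = √7.2704 ≈ 2.70

2.70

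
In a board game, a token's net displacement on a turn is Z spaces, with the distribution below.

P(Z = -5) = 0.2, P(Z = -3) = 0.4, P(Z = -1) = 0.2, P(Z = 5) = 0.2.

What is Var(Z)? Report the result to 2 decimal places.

E[Z] = (-5)(0.2) + (-3)(0.4) + (-1)(0.2) + (5)(0.2) = -1.4
E[Z²] = (-5)²(0.2) + (-3)²(0.4) + (-1)²(0.2) + (5)²(0.2) = 13.8
Var(Z) = E[Z²] − (E[Z])² = 13.8 − (-1.4)² = 11.84

11.84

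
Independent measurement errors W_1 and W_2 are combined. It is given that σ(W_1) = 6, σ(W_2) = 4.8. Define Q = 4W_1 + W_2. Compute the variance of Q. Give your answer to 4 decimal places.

var(W_1) = 36, var(W_2) = 23.04
By independence, var(Q) = (4)²var(W_1) + (1)²var(W_2)
= (4)²·36 + (1)²·23.04 = 599.04

599.0400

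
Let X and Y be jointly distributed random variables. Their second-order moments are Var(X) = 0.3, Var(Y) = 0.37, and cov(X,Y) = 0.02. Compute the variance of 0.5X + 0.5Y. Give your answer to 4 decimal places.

0.1775

Var(0.5X + 0.5Y) = (0.5)²·Var(X) + (0.5)²·Var(Y) + 2·(0.5)·(0.5)·cov(X,Y)
= 0.25·0.3 + 0.25·0.37 + 0.5·0.02 = 0.1775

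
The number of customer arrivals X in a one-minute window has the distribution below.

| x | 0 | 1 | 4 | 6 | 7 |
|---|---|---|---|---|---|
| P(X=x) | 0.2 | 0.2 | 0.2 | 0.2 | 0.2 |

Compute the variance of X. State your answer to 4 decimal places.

7.4400

E[X] = (0)(0.2) + (1)(0.2) + (4)(0.2) + (6)(0.2) + (7)(0.2) = 3.6
E[X²] = (0)²(0.2) + (1)²(0.2) + (4)²(0.2) + (6)²(0.2) + (7)²(0.2) = 20.4
V(X) = E[X²] − (E[X])² = 20.4 − (3.6)² = 7.44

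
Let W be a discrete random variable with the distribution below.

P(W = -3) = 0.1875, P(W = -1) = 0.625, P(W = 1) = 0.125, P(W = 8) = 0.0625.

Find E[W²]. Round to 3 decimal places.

E[W²] = (-3)²(0.1875) + (-1)²(0.625) + (1)²(0.125) + (8)²(0.0625) = 6.4375

6.438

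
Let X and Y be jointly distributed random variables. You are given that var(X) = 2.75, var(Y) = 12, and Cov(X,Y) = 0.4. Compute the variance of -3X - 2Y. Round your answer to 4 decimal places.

var(-3X - 2Y) = (-3)²·var(X) + (-2)²·var(Y) + 2·(-3)·(-2)·Cov(X,Y)
= 9·2.75 + 4·12 + 12·0.4 = 77.55

77.5500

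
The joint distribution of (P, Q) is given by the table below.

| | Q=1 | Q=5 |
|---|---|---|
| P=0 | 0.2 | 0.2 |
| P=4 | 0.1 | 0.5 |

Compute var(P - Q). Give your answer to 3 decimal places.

4.640

E[P] = 2.4,  E[Q] = 3.8,  E[PQ] = 10.4
var(P) = 9.6 − (2.4)² = 3.84;  var(Q) = 17.8 − (3.8)² = 3.36
Cov(P,Q) = 10.4 − (2.4)(3.8) = 1.28
var(P - Q) = (1)²·3.84 + (-1)²·3.36 + 2·(1)·(-1)·1.28 = 4.64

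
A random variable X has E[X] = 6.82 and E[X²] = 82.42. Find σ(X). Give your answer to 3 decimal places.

5.992

V(X) = 82.42 − (6.82)² = 35.9076
σ(X) = √35.9076 ≈ 5.992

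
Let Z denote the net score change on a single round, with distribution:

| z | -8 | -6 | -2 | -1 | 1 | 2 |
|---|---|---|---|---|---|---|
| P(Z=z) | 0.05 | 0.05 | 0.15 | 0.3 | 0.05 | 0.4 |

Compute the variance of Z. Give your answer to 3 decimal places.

7.348

E[Z] = (-8)(0.05) + (-6)(0.05) + (-2)(0.15) + (-1)(0.3) + (1)(0.05) + (2)(0.4) = -0.45
E[Z²] = (-8)²(0.05) + (-6)²(0.05) + (-2)²(0.15) + (-1)²(0.3) + (1)²(0.05) + (2)²(0.4) = 7.55
var(Z) = E[Z²] − (E[Z])² = 7.55 − (-0.45)² = 7.3475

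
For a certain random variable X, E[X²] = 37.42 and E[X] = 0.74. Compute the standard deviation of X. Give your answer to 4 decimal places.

6.0723

var(X) = 37.42 − (0.74)² = 36.8724
sd(X) = √36.8724 ≈ 6.0723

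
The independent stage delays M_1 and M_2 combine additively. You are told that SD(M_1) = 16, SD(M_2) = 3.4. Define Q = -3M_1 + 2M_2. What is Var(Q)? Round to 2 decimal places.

2350.24

Var(M_1) = 256, Var(M_2) = 11.56
By independence, Var(Q) = (-3)²Var(M_1) + (2)²Var(M_2)
= (-3)²·256 + (2)²·11.56 = 2350.24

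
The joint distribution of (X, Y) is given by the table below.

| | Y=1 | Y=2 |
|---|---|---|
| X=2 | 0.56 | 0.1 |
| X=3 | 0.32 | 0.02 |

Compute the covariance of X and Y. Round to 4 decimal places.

E[X] = 2.34,  E[Y] = 1.12
E[XY] = 2.6
Cov(X,Y) = E[XY] − E[X]E[Y] = 2.6 − (2.34)(1.12) = -0.0208

-0.0208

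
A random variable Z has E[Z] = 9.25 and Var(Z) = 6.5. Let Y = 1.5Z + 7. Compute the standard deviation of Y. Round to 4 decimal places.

Var(1.5Z + 7) = (1.5)²·6.5 = 14.625
sd(Y) = √14.625 ≈ 3.8243

3.8243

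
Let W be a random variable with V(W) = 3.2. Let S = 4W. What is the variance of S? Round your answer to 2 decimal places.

V(4W) = (4)²·V(W) = 16·3.2 = 51.2

51.20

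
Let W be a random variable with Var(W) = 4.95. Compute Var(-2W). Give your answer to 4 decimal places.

19.8000

Var(-2W) = (-2)²·Var(W) = 4·4.95 = 19.8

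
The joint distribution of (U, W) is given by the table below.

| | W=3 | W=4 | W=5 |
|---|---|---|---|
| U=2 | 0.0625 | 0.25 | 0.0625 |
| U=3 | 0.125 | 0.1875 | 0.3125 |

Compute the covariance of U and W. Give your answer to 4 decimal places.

E[U] = 2.625,  E[W] = 4.1875
E[UW] = 11.0625
Cov(U,W) = E[UW] − E[U]E[W] = 11.0625 − (2.625)(4.1875) = 0.0703125

0.0703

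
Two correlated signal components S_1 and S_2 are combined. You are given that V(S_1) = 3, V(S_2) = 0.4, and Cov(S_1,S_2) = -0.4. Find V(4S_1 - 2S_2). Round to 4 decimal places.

56.0000

V(4S_1 - 2S_2) = (4)²·V(S_1) + (-2)²·V(S_2) + 2·(4)·(-2)·Cov(S_1,S_2)
= 16·3 + 4·0.4 + -16·-0.4 = 56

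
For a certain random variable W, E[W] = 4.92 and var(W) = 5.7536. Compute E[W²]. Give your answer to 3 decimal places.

29.960

E[W²] = var(W) + (E[W])² = 5.7536 + (4.92)² = 29.96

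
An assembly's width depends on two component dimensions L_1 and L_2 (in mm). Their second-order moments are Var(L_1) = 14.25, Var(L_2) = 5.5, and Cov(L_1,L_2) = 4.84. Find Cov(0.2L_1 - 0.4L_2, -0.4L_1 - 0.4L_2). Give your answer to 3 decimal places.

Cov(0.2L_1 - 0.4L_2, -0.4L_1 - 0.4L_2) = (0.2)(-0.4)Var(L_1) + (-0.4)(-0.4)Var(L_2) + [(0.2)(-0.4) + (-0.4)(-0.4)]Cov(L_1,L_2)
= -0.08·14.25 + 0.16·5.5 + 0.08·4.84 = 0.1272

0.127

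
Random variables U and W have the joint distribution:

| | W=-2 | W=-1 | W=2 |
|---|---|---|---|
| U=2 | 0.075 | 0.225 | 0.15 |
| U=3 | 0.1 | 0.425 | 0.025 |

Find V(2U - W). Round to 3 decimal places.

3.488

E[U] = 2.55,  E[W] = -0.65,  E[UW] = -1.875
V(U) = 6.75 − (2.55)² = 0.2475;  V(W) = 2.05 − (-0.65)² = 1.6275
cov(U,W) = -1.875 − (2.55)(-0.65) = -0.2175
V(2U - W) = (2)²·0.2475 + (-1)²·1.6275 + 2·(2)·(-1)·-0.2175 = 3.4875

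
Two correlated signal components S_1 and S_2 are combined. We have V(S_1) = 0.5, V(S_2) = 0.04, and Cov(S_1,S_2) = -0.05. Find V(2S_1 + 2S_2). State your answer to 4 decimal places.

V(2S_1 + 2S_2) = (2)²·V(S_1) + (2)²·V(S_2) + 2·(2)·(2)·Cov(S_1,S_2)
= 4·0.5 + 4·0.04 + 8·-0.05 = 1.76

1.7600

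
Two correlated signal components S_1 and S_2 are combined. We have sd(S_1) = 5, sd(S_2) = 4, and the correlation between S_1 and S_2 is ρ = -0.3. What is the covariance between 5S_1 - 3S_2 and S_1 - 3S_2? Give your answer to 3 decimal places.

377.000

var(S_1) = (5)² = 25;  var(S_2) = (4)² = 16
cov(S_1,S_2) = ρ·sd(S_1)·sd(S_2) = -0.3·5·4 = -6
cov(5S_1 - 3S_2, S_1 - 3S_2) = (5)(1)var(S_1) + (-3)(-3)var(S_2) + [(5)(-3) + (-3)(1)]cov(S_1,S_2)
= 5·25 + 9·16 + -18·-6 = 377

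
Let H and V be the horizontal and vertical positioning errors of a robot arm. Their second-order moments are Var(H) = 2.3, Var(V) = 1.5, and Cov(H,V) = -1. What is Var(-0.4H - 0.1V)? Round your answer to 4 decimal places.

0.3030

Var(-0.4H - 0.1V) = (-0.4)²·Var(H) + (-0.1)²·Var(V) + 2·(-0.4)·(-0.1)·Cov(H,V)
= 0.16·2.3 + 0.01·1.5 + 0.08·-1 = 0.303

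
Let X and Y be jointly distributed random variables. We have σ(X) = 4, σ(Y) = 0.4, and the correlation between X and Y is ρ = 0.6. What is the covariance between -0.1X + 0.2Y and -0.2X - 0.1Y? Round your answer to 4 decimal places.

0.2880

var(X) = (4)² = 16;  var(Y) = (0.4)² = 0.16
cov(X,Y) = ρ·σ(X)·σ(Y) = 0.6·4·0.4 = 0.96
cov(-0.1X + 0.2Y, -0.2X - 0.1Y) = (-0.1)(-0.2)var(X) + (0.2)(-0.1)var(Y) + [(-0.1)(-0.1) + (0.2)(-0.2)]cov(X,Y)
= 0.02·16 + -0.02·0.16 + -0.03·0.96 = 0.288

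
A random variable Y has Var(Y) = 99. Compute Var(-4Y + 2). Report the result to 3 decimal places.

Var(-4Y + 2) = (-4)²·Var(Y) = 16·99 = 1584

1584.000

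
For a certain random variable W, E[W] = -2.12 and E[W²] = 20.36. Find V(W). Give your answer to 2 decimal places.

15.87

V(W) = 20.36 − (-2.12)² = 15.8656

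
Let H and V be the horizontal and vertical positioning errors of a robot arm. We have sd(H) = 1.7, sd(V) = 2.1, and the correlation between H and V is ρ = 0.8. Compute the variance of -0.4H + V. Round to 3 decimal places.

2.588

var(H) = (1.7)² = 2.89;  var(V) = (2.1)² = 4.41
Cov(H,V) = ρ·sd(H)·sd(V) = 0.8·1.7·2.1 = 2.856
var(-0.4H + V) = (-0.4)²·var(H) + (1)²·var(V) + 2·(-0.4)·(1)·Cov(H,V)
= 0.16·2.89 + 1·4.41 + -0.8·2.856 = 2.5876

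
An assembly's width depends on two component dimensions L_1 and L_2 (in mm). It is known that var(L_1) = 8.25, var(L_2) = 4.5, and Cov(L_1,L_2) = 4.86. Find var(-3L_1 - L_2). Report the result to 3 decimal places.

var(-3L_1 - L_2) = (-3)²·var(L_1) + (-1)²·var(L_2) + 2·(-3)·(-1)·Cov(L_1,L_2)
= 9·8.25 + 1·4.5 + 6·4.86 = 107.91

107.910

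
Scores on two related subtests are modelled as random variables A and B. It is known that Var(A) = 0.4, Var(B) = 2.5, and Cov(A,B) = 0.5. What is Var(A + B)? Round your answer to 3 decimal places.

3.900

Var(A + B) = (1)²·Var(A) + (1)²·Var(B) + 2·(1)·(1)·Cov(A,B)
= 1·0.4 + 1·2.5 + 2·0.5 = 3.9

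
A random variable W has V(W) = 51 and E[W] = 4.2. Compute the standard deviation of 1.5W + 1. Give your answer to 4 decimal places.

V(1.5W + 1) = (1.5)²·51 = 114.75
SD(1.5W + 1) = √114.75 ≈ 10.7121

10.7121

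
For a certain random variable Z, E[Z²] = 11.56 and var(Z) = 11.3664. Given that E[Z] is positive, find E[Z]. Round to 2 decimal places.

(E[Z])² = E[Z²] − var(Z) = 11.56 − 11.3664 = 0.1936
E[Z] = √0.1936 = 0.44

0.44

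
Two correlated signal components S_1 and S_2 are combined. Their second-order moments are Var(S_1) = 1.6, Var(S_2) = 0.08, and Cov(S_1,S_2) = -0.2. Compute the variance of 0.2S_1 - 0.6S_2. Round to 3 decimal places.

Var(0.2S_1 - 0.6S_2) = (0.2)²·Var(S_1) + (-0.6)²·Var(S_2) + 2·(0.2)·(-0.6)·Cov(S_1,S_2)
= 0.04·1.6 + 0.36·0.08 + -0.24·-0.2 = 0.1408

0.141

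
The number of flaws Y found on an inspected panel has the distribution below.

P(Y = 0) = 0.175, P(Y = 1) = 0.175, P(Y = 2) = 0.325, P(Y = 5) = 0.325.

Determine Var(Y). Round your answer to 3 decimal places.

E[Y] = (0)(0.175) + (1)(0.175) + (2)(0.325) + (5)(0.325) = 2.45
E[Y²] = (0)²(0.175) + (1)²(0.175) + (2)²(0.325) + (5)²(0.325) = 9.6
Var(Y) = E[Y²] − (E[Y])² = 9.6 − (2.45)² = 3.5975

3.598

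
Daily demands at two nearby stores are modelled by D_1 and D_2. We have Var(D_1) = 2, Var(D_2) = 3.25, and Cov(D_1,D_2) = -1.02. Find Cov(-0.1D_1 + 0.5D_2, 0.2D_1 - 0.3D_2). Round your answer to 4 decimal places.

Cov(-0.1D_1 + 0.5D_2, 0.2D_1 - 0.3D_2) = (-0.1)(0.2)Var(D_1) + (0.5)(-0.3)Var(D_2) + [(-0.1)(-0.3) + (0.5)(0.2)]Cov(D_1,D_2)
= -0.02·2 + -0.15·3.25 + 0.13·-1.02 = -0.6601

-0.6601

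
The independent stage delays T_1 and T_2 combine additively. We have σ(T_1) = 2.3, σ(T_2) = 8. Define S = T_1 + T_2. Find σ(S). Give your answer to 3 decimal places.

8.324

var(T_1) = 5.29, var(T_2) = 64
By independence, var(S) = (1)²var(T_1) + (1)²var(T_2)
= (1)²·5.29 + (1)²·64 = 69.29
σ(S) = √69.29 ≈ 8.324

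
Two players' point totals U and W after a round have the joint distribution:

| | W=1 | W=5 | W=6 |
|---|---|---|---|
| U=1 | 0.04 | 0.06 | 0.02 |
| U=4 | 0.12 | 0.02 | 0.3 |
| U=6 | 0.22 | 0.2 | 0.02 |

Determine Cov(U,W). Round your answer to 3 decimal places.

-0.686

E[U] = 4.52,  E[W] = 3.82
E[UW] = 16.58
Cov(U,W) = E[UW] − E[U]E[W] = 16.58 − (4.52)(3.82) = -0.6864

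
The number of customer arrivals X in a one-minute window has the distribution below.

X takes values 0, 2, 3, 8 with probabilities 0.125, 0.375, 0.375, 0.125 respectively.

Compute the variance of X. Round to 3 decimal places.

E[X] = (0)(0.125) + (2)(0.375) + (3)(0.375) + (8)(0.125) = 2.875
E[X²] = (0)²(0.125) + (2)²(0.375) + (3)²(0.375) + (8)²(0.125) = 12.875
V(X) = E[X²] − (E[X])² = 12.875 − (2.875)² = 4.609375

4.609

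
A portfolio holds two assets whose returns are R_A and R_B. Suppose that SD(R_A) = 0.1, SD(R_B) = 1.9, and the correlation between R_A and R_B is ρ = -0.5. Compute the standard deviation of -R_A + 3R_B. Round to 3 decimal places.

V(R_A) = (0.1)² = 0.01;  V(R_B) = (1.9)² = 3.61
cov(R_A,R_B) = ρ·SD(R_A)·SD(R_B) = -0.5·0.1·1.9 = -0.095
V(-R_A + 3R_B) = (-1)²·V(R_A) + (3)²·V(R_B) + 2·(-1)·(3)·cov(R_A,R_B)
= 1·0.01 + 9·3.61 + -6·-0.095 = 33.07
SD(-R_A + 3R_B) = √33.07 ≈ 5.751

5.751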